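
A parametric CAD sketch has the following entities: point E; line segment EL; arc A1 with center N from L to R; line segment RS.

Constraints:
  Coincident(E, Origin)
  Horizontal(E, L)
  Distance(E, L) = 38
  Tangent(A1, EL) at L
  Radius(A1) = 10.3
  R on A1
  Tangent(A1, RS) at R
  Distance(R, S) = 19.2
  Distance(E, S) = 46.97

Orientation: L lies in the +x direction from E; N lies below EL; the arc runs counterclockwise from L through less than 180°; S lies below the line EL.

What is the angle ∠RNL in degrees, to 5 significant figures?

109.11°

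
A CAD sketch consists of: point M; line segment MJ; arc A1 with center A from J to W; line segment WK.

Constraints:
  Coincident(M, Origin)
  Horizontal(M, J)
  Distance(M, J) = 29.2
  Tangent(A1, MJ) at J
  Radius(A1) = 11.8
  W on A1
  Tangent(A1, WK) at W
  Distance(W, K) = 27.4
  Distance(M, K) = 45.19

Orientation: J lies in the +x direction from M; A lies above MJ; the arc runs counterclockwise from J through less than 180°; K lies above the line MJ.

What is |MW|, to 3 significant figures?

42.9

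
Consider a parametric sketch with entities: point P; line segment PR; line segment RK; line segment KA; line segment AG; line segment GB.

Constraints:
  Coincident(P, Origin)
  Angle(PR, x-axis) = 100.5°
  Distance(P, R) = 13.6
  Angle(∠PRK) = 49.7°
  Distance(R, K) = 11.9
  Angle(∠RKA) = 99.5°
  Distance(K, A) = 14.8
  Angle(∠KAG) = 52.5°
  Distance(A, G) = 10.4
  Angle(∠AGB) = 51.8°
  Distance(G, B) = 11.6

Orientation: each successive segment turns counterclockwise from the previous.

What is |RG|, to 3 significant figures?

11.0

P is at the origin; PR runs at 100.5° with length 13.6, so R = (-2.48, 13.4). ∠PRK = 49.7° gives RK at -129° from the x-axis; with |RK| = 11.9, K = (-10.0, 4.15). ∠RKA = 99.5° gives KA at -48.7° from the x-axis; with |KA| = 14.8, A = (-0.232, -6.97). ∠KAG = 52.5° gives AG at 78.8° from the x-axis; with |AG| = 10.4, G = (1.79, 3.23). Then |RG| = |G − R| = 11.0.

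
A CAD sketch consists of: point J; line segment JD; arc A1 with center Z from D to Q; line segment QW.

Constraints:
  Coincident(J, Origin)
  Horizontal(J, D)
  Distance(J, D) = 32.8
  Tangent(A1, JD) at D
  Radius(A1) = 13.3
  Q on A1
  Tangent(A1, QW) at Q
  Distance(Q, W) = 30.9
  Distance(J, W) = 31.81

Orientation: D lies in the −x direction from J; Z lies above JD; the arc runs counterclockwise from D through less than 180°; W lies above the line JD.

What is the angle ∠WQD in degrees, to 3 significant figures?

152°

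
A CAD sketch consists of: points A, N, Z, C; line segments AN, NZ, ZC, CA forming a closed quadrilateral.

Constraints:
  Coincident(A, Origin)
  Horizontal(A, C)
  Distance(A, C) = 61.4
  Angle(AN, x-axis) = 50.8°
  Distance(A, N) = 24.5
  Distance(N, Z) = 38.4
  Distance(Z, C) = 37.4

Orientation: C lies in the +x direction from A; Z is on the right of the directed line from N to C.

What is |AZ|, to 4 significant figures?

33.06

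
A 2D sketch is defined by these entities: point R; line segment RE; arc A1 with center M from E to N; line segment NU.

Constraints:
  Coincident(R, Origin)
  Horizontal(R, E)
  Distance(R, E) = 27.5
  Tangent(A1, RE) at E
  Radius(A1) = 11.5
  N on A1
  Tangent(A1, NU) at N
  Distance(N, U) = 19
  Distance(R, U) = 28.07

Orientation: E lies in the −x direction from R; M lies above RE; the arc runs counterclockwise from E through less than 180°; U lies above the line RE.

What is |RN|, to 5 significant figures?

18.366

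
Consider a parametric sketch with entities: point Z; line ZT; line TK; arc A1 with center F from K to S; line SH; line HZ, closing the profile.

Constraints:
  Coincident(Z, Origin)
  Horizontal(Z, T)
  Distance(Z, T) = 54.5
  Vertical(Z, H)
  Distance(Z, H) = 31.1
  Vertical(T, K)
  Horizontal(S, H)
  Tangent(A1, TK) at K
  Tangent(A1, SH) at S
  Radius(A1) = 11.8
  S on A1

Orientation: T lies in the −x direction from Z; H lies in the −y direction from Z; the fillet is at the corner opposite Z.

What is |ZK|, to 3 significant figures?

57.8

The virtual corner opposite Z is at (-54.5, -31.1). Since A1 is tangent to TK there, FK ⟂ TK and since A1 is tangent to SH there, FS ⟂ SH, with radius 11.8, so the center F sits 11.8 in from both sides at F = (-42.7, -19.3). That places the tangent points at K = (-54.5, -19.3) on TK and S = (-42.7, -31.1) on SH. Then |ZK| = |K − Z| = 57.8.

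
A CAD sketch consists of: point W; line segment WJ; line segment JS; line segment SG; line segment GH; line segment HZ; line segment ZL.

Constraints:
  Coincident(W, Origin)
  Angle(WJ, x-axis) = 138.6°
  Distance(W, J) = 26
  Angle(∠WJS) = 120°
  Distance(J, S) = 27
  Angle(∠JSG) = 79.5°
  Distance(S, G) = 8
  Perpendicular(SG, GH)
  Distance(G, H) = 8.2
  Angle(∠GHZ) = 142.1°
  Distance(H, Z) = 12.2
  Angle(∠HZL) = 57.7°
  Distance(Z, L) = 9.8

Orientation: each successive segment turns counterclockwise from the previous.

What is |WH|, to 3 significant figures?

34.5

∠JSG = 79.5° gives SG at -60.9° from the x-axis; with |SG| = 8.0, G = (-41.2, 1.59). SG ⟂ GH, so GH runs at 29.1°; with |GH| = 8.2, H = (-34.0, 5.58). Then |WH| = |H − W| = 34.5.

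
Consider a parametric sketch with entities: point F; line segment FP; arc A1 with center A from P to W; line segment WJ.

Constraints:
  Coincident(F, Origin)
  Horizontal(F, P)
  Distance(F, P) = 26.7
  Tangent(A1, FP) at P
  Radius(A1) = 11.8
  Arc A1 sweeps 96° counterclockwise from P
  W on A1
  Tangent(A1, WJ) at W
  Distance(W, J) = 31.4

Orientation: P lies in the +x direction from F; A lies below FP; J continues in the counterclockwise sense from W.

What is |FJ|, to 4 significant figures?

47.88

F is at the origin; FP is horizontal with |FP| = 26.7 and P on the +x side, so P = (26.70, 0.000). A1 meets FP tangentially, so AP is at right angles to FP, so A = P + (0, -11.8) = (26.70, -11.80). On A1, P sits at bearing 90° from A; a 96° counterclockwise sweep puts W at bearing 186°, so W = A + 11.8·(cos 186°, sin 186°) = (14.96, -13.03). Tangency of A1 to WJ means the radius AW is perpendicular to WJ, so WJ runs along (−sin 186°, cos 186°); with |WJ| = 31.4, J = (18.25, -44.26). Then |FJ| = |J − F| = 47.88.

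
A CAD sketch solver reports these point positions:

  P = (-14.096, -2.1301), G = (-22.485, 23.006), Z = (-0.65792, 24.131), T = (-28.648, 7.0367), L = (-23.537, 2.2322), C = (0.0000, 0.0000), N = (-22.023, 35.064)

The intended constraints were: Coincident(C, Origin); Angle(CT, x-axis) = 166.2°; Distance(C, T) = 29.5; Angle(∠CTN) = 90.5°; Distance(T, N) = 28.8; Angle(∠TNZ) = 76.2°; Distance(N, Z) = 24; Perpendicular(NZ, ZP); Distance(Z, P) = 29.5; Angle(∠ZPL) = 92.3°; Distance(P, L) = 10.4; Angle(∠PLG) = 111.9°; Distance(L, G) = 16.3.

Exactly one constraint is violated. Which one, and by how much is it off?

Distance(L, G) = 16.3 — off by 4.50.

C = (0.00, 0.00) ✓; CT at 166.2° ✓; |CT| = 29.50 ✓; ∠CTN = 90.50° ✓; |TN| = 28.80 ✓; ∠TNZ = 76.20° ✓; |NZ| = 24.00 ✓; ∠(NZ, ZP) = 90.00° ✓; |ZP| = 29.50 ✓; ∠ZPL = 92.30° ✓; |PL| = 10.40 ✓; ∠PLG = 111.9° ✓; |LG| = 20.80 ✗.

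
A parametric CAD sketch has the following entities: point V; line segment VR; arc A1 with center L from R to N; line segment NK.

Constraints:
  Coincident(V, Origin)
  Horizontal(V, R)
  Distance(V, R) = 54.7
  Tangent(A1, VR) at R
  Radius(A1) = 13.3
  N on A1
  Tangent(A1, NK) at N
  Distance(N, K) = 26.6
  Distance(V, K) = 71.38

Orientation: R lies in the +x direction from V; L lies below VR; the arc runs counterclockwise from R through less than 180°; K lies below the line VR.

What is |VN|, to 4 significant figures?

47.76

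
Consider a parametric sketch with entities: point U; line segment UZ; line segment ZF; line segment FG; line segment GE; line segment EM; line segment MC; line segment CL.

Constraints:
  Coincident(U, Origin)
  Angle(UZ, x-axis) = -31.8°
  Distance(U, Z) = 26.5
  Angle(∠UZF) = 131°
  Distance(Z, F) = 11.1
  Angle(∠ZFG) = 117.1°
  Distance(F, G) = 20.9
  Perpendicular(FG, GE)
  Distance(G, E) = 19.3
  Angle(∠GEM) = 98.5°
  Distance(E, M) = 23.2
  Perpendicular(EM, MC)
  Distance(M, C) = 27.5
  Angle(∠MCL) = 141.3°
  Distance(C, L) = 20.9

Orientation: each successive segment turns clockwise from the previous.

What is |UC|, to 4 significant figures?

40.44

U is at the origin; UZ runs at -31.8° with length 26.5, so Z = (22.52, -13.96). ∠UZF = 131.0° gives ZF at -80.80° from the x-axis; with |ZF| = 11.1, F = (24.30, -24.92). ∠ZFG = 117.1° gives FG at -143.7° from the x-axis; with |FG| = 20.9, G = (7.453, -37.29). The perpendicularity gives GE at right angles to FG, so GE runs at 126.3°; with |GE| = 19.3, E = (-3.973, -21.74). ∠GEM = 98.5° gives EM at 44.80° from the x-axis; with |EM| = 23.2, M = (12.49, -5.393). EM is perpendicular to MC, so MC runs at -45.20°; with |MC| = 27.5, C = (31.87, -24.91). Then |UC| = |C − U| = 40.44.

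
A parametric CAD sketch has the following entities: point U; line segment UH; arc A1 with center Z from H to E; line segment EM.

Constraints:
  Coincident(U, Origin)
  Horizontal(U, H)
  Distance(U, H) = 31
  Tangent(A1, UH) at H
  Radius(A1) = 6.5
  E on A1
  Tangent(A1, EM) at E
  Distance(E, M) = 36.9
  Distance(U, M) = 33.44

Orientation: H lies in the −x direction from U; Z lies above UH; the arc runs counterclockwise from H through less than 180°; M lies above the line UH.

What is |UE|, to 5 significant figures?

25.811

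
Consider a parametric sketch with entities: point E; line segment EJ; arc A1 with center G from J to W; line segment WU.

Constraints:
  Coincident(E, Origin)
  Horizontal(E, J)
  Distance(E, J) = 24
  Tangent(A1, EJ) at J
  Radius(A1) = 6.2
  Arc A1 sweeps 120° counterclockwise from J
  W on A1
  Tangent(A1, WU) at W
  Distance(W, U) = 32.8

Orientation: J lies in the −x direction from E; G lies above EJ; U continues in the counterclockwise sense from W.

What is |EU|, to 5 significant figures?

51.467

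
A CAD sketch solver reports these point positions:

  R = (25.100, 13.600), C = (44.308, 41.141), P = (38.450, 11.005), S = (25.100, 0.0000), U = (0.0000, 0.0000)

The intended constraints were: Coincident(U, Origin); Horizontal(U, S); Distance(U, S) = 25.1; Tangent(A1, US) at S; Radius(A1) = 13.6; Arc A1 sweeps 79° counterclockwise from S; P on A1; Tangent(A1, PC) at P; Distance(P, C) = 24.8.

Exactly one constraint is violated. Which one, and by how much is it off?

Distance(P, C) = 24.8 — off by 5.90.

U = (0.00, 0.00) ✓; U.y = 0.00, S.y = 0.00 ✓; |US| = 25.10 ✓; ∠(RS, SU) = 90.00° ✓; |RS| = 13.60 ✓; bearing(R→P) − bearing(R→S) = 79.00° ✓; |RP| = 13.60 ✓; ∠(RP, PC) = 90.00° ✓; |PC| = 30.70 ✗.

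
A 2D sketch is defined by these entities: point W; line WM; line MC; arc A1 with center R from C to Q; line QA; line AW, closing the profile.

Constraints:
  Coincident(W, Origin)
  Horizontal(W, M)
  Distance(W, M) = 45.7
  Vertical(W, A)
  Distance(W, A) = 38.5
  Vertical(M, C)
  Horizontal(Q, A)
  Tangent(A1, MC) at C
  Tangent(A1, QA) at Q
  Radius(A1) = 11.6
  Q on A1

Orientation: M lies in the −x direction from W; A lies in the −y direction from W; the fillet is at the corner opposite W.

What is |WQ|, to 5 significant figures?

51.430

The virtual corner opposite W is at (-45.700, -38.500). Tangency of A1 to MC means the radius RC is perpendicular to MC and the tangent condition forces RQ to be normal to QA, with radius 11.6, so the center R sits 11.6 in from both sides at R = (-34.100, -26.900). That places the tangent points at C = (-45.700, -26.900) on MC and Q = (-34.100, -38.500) on QA. Then |WQ| = |Q − W| = 51.430.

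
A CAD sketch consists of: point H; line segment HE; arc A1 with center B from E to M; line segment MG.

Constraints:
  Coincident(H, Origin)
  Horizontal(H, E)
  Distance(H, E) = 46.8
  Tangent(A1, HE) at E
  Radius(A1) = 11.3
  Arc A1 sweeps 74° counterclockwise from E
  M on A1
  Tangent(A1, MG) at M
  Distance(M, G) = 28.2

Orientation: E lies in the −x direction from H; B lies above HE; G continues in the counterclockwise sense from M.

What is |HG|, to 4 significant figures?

45.15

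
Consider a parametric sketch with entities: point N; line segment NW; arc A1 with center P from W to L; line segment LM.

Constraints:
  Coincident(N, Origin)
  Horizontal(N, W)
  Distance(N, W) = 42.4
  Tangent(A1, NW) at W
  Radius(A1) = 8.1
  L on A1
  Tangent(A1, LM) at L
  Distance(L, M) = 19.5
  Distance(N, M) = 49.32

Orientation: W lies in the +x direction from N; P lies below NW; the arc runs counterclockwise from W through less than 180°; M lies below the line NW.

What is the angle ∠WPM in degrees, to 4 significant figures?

173.1°

N is at the origin; N and W share the same y with |NW| = 42.4 and W on the +x side, so W = (42.40, 0.000). Since A1 is tangent to NW there, PW ⟂ NW, so P = W + (0, -8.1) = (42.40, -8.100). Since PL ⟂ LM (tangency), |PM| = √(8.1² + 19.5²) = 21.12 regardless of where L sits on A1. So M lies on both circle(N, 49.32) and circle(P, 21.12); the below-NW intersection is M = (39.85, -29.06). L is the foot of the tangent from M: L = (34.60, -10.28).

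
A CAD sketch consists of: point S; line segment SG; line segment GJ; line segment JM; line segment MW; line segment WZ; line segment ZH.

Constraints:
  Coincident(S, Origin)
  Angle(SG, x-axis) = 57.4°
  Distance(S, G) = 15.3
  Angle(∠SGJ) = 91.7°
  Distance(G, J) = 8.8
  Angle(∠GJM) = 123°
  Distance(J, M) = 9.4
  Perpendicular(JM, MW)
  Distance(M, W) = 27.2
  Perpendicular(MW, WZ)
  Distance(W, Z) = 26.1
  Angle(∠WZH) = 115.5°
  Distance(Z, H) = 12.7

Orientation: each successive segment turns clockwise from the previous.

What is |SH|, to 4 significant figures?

29.96

MW ⟂ WZ, so WZ runs at 92.10°; with |WZ| = 26.1, Z = (-12.00, 24.06). ∠WZH = 115.5° gives ZH at 27.60° from the x-axis; with |ZH| = 12.7, H = (-0.7447, 29.95). Then |SH| = |H − S| = 29.96.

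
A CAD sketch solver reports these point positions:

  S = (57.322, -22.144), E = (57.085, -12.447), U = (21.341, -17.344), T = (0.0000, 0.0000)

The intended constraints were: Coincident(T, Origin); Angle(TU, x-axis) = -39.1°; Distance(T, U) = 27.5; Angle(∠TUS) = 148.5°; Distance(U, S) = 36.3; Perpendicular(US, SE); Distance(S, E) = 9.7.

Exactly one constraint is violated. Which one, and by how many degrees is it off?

Perpendicular(US, SE) — off by 9.00°.

T = (0.00, 0.00) ✓; TU at -39.10° ✓; |TU| = 27.50 ✓; ∠TUS = 148.5° ✓; |US| = 36.30 ✓; ∠(US, SE) = 99.00° ✗; |SE| = 9.700 ✓.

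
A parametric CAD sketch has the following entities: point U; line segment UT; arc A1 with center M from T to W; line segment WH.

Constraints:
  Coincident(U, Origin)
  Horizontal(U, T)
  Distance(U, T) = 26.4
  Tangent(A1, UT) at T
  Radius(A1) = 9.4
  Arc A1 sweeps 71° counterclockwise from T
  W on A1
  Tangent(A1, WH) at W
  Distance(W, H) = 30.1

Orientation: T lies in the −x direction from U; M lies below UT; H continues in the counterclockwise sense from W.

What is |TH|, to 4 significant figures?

39.50

U is at the origin; UT is horizontal with |UT| = 26.4 and T on the −x side, so T = (-26.40, 0.000). Tangency of A1 to UT means the radius MT is perpendicular to UT, so M = T + (0, -9.4) = (-26.40, -9.400). On A1, T sits at bearing 90° from M; a 71° counterclockwise sweep puts W at bearing 161°, so W = M + 9.4·(cos 161°, sin 161°) = (-35.29, -6.340). A1 meets WH tangentially, so MW is at right angles to WH, so WH runs along (−sin 161°, cos 161°); with |WH| = 30.1, H = (-45.09, -34.80). Then |TH| = |H − T| = 39.50.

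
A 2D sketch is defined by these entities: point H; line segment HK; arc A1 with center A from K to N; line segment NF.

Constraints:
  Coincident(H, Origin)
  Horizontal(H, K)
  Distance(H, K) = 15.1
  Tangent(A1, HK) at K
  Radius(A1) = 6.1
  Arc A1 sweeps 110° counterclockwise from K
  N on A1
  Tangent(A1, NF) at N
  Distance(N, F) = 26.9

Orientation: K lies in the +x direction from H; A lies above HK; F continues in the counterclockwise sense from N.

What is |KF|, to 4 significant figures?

33.64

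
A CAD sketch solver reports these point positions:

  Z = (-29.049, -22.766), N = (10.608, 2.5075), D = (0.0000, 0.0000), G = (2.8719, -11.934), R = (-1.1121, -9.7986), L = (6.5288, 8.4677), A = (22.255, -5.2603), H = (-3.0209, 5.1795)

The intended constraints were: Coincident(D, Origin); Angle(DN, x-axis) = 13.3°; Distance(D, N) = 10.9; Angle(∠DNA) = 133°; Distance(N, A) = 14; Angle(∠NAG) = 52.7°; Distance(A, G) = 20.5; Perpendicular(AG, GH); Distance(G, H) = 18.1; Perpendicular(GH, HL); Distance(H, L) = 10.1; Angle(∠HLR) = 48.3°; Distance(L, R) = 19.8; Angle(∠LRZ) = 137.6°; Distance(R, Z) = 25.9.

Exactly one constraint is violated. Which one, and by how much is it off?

Distance(R, Z) = 25.9 — off by 4.90.

D = (0.00, 0.00) ✓; DN at 13.30° ✓; |DN| = 10.90 ✓; ∠DNA = 133.0° ✓; |NA| = 14.00 ✓; ∠NAG = 52.70° ✓; |AG| = 20.50 ✓; ∠(AG, GH) = 90.00° ✓; |GH| = 18.10 ✓; ∠(GH, HL) = 90.00° ✓; |HL| = 10.10 ✓; ∠HLR = 48.30° ✓; |LR| = 19.80 ✓; ∠LRZ = 137.6° ✓; |RZ| = 30.80 ✗.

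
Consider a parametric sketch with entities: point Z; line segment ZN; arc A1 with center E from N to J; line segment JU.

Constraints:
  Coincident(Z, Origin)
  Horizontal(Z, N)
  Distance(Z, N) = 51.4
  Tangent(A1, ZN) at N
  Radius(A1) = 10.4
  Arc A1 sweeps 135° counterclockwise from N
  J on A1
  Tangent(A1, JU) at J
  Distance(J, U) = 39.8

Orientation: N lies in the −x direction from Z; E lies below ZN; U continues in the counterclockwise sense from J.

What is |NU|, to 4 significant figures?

50.39

Z is at the origin; ZN is horizontal with |ZN| = 51.4 and N on the −x side, so N = (-51.40, 0.000). Since A1 is tangent to ZN there, EN ⟂ ZN, so E = N + (0, -10.4) = (-51.40, -10.40). On A1, N sits at bearing 90° from E; a 135° counterclockwise sweep puts J at bearing 225°, so J = E + 10.4·(cos 225°, sin 225°) = (-58.75, -17.75). Tangency of A1 to JU means the radius EJ is perpendicular to JU, so JU runs along (−sin 225°, cos 225°); with |JU| = 39.8, U = (-30.61, -45.90). Then |NU| = |U − N| = 50.39.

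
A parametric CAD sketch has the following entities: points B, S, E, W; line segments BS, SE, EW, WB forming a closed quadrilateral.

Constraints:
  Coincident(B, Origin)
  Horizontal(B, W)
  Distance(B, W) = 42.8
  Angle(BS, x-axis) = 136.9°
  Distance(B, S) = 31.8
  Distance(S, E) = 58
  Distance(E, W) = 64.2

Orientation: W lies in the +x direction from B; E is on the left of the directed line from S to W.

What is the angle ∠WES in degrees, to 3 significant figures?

69.1°

B is at the origin; B and W share the same y with |BW| = 42.8 and W in +x, so W = (42.8, 0). BS runs at 136.9° with |BS| = 31.8, so S = (-23.2, 21.7). E is determined by |SE| = 58.0 and |EW| = 64.2 together: it lies at the intersection of circle(S, 58.0) and circle(W, 64.2). With |SW| = 69.5, the foot of the radical line on SW is 29.3 from S and the perpendicular offset is √(58.0² − 29.3²) = 50.1. Taking the left-of-SW solution: E = (20.3, 60.1).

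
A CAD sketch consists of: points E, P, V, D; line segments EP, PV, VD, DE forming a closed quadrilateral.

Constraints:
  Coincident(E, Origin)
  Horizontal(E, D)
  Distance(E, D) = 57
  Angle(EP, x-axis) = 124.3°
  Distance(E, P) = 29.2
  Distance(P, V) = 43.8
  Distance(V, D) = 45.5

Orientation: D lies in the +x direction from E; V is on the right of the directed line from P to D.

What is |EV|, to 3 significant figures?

15.2

E is at the origin; E and D share the same y with |ED| = 57.0 and D in +x, so D = (57.0, 0). EP runs at 124.3° with |EP| = 29.2, so P = (-16.5, 24.1). V is determined by |PV| = 43.8 and |VD| = 45.5 together: it lies at the intersection of circle(P, 43.8) and circle(D, 45.5). With |PD| = 77.3, the foot of the radical line on PD is 37.7 from P and the perpendicular offset is √(43.8² − 37.7²) = 22.3. Taking the right-of-PD solution: V = (12.4, -8.86).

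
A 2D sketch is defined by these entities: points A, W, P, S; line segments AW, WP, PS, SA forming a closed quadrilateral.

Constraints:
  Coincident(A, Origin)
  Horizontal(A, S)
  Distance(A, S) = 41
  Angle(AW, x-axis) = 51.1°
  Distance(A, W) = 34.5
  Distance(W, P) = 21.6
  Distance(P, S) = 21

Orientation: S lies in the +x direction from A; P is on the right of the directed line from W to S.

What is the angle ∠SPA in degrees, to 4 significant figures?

151.2°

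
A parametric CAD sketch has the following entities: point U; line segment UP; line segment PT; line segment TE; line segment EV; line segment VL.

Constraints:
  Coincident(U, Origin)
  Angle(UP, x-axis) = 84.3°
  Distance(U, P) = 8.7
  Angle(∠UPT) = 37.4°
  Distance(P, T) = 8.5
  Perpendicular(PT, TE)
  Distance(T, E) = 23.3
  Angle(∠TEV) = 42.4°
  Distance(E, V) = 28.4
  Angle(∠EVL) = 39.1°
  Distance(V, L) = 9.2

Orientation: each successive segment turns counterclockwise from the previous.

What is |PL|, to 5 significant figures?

4.0007

∠TEV = 42.4° gives EV at 94.500° from the x-axis; with |EV| = 28.4, V = (9.8408, 14.843). ∠EVL = 39.1° gives VL at -124.60° from the x-axis; with |VL| = 9.2, L = (4.6166, 7.2699). Then |PL| = |L − P| = 4.0007.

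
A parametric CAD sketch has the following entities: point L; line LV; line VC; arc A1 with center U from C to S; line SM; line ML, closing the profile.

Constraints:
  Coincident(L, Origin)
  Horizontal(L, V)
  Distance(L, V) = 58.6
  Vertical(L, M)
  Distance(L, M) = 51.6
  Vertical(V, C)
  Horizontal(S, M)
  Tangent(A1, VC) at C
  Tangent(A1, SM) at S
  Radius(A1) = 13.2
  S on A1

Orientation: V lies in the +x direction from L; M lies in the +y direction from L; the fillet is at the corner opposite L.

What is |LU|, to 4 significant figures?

59.46

L is at the origin; LV is horizontal with |LV| = 58.6 and V on the +x side, so V = (58.60, 0.000). L and M share the same x with |LM| = 51.6 and M on the +y side, so M = (0.000, 51.60). The virtual corner opposite L is at (58.60, 51.60). The tangent condition forces UC to be normal to VC and tangency of A1 to SM means the radius US is perpendicular to SM, with radius 13.2, so the center U sits 13.2 in from both sides at U = (45.40, 38.40). Then |LU| = |U − L| = 59.46.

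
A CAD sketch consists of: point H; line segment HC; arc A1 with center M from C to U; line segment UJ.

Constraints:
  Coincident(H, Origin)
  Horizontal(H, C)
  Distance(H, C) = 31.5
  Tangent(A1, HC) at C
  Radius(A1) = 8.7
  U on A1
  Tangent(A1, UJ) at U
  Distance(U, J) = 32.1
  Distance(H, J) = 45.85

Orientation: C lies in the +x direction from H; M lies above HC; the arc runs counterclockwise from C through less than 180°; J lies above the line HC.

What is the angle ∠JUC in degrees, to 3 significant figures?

119°

H is at the origin; HC is horizontal with |HC| = 31.5 and C on the +x side, so C = (31.5, 0.00). A1 meets HC tangentially, so MC is at right angles to HC, so M = C + (0, 8.7) = (31.5, 8.70). Since MU ⟂ UJ (tangency), |MJ| = √(8.7² + 32.1²) = 33.3 regardless of where U sits on A1. So J lies on both circle(H, 45.85) and circle(M, 33.3); the above-HC intersection is J = (21.6, 40.4). U is the foot of the tangent from J: U = (38.8, 13.4).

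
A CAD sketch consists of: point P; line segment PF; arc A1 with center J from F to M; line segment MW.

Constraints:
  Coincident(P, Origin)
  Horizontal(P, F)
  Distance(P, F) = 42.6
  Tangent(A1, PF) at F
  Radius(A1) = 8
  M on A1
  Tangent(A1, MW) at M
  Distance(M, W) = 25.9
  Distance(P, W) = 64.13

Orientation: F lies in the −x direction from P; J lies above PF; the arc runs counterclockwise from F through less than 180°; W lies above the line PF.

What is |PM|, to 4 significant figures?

39.54

Checks: |JM| = 8.000 ✓; ∠(JM, MW) = 90.00° ✓; |MW| = 25.90 ✓; |PW| = 64.13 ✓.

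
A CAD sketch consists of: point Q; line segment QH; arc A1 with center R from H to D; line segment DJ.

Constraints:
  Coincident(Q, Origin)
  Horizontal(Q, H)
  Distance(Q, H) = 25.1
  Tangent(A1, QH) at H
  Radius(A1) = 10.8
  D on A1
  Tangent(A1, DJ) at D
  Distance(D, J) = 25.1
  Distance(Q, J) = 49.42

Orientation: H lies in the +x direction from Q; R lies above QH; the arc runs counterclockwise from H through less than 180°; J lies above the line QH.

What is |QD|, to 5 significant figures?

37.817

Checks: |QH| = 25.10 ✓; |RD| = 10.80 ✓; ∠(RD, DJ) = 90.00° ✓; |DJ| = 25.10 ✓; |QJ| = 49.42 ✓.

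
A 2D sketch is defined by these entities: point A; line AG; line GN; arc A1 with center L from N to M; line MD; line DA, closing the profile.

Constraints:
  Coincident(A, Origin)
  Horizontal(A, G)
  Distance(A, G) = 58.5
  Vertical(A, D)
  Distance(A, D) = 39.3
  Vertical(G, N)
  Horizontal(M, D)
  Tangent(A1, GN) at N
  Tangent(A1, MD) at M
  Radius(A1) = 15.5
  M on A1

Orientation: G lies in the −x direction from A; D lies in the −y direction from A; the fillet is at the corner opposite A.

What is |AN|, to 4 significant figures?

63.16

The virtual corner opposite A is at (-58.50, -39.30). The tangent condition forces LN to be normal to GN and tangency of A1 to MD means the radius LM is perpendicular to MD, with radius 15.5, so the center L sits 15.5 in from both sides at L = (-43.00, -23.80). That places the tangent points at N = (-58.50, -23.80) on GN and M = (-43.00, -39.30) on MD. Then |AN| = |N − A| = 63.16.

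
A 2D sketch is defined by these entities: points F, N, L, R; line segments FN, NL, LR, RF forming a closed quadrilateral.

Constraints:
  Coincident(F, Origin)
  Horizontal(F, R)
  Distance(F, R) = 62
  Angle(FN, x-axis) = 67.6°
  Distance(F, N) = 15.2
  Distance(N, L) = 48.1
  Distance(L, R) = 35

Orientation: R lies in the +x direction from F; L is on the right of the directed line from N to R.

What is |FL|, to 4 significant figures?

42.91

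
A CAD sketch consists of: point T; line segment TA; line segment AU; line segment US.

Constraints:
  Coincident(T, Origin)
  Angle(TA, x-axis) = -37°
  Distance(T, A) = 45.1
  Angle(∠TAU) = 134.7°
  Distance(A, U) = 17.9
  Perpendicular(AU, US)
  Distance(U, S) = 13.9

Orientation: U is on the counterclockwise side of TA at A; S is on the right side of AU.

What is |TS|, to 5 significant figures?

67.635

T is at the origin; TA runs at -37.0° with length 45.1, so A = 45.1·(cos -37.0°, sin -37.0°) = (36.018, -27.142). ∠TAU = 134.7°, so AU runs at -37.0° + (180° − 134.7°) = 8.3000° from the x-axis; with |AU| = 17.9, U = A + 17.9·(cos 8.3000°, sin 8.3000°) = (53.731, -24.558). AU is perpendicular to US; with |US| = 13.9 on the right of AU, S = U + 13.9·(0.14436, -0.98953) = (55.738, -38.312). Then |TS| = |S − T| = 67.635.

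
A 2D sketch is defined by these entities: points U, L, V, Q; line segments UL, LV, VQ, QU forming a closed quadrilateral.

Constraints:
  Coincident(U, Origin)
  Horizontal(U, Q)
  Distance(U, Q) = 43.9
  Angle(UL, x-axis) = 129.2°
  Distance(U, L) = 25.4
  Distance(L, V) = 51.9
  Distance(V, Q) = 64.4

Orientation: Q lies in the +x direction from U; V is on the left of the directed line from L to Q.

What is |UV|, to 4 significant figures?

61.59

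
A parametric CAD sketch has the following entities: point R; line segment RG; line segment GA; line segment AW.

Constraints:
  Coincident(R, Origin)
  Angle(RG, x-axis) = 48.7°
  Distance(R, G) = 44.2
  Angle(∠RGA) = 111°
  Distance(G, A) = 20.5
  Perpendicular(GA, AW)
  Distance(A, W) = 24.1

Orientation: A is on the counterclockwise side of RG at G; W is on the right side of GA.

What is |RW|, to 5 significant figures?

74.787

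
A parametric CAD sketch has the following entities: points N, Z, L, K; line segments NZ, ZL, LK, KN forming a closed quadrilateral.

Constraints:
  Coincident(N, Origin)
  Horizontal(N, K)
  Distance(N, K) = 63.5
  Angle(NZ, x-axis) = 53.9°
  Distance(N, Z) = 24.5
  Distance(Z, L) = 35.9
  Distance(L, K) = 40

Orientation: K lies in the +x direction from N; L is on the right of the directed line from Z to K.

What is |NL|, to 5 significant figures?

29.685

N is at the origin; NK is horizontal with |NK| = 63.5 and K in +x, so K = (63.5, 0). NZ runs at 53.9° with |NZ| = 24.5, so Z = (14.435, 19.796). L is determined by |ZL| = 35.9 and |LK| = 40.0 together: it lies at the intersection of circle(Z, 35.9) and circle(K, 40.0). With |ZK| = 52.908, the foot of the radical line on ZK is 23.513 from Z and the perpendicular offset is √(35.9² − 23.513²) = 27.128. Taking the right-of-ZK solution: L = (26.090, -14.160).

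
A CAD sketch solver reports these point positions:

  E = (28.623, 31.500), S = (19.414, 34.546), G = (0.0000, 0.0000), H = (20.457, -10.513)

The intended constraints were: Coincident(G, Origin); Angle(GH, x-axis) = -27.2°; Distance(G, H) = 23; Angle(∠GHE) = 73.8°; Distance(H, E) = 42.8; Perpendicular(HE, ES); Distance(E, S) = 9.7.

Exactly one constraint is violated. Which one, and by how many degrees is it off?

Perpendicular(HE, ES) — off by 7.30°.

G = (0.00, 0.00) ✓; GH at -27.20° ✓; |GH| = 23.00 ✓; ∠GHE = 73.80° ✓; |HE| = 42.80 ✓; ∠(HE, ES) = 82.70° ✗; |ES| = 9.700 ✓.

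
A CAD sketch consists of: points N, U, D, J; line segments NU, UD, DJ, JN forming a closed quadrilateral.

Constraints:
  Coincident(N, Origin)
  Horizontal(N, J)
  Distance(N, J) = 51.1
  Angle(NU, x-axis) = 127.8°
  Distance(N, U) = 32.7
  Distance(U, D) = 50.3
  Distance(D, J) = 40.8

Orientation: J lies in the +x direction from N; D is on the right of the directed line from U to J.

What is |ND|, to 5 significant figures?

17.671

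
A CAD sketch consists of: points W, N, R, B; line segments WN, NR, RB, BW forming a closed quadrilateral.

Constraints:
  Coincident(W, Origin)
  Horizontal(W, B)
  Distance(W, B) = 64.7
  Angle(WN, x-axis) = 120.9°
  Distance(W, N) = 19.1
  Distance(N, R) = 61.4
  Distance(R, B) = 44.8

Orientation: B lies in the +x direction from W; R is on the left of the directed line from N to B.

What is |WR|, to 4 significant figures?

61.93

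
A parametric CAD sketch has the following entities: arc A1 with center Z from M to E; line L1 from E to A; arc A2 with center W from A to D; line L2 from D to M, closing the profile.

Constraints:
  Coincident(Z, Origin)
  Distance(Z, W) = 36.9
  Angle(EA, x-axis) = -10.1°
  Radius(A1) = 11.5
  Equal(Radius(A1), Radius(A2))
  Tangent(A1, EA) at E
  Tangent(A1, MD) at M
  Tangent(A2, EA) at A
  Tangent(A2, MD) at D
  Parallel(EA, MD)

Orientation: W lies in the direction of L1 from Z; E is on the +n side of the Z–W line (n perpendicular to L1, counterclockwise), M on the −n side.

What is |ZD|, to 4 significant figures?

38.65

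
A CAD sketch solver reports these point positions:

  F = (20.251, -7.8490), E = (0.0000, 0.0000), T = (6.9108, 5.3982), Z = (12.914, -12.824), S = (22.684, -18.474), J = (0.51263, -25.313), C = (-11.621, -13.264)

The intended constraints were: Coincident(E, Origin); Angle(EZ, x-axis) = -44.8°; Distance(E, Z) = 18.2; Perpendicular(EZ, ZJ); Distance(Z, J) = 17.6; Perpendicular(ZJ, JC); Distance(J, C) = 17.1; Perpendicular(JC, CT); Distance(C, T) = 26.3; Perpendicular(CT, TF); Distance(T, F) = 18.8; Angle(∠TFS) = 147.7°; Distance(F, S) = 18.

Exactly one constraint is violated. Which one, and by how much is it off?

Distance(F, S) = 18 — off by 7.10.

E = (0.00, 0.00) ✓; EZ at -44.80° ✓; |EZ| = 18.20 ✓; ∠(EZ, ZJ) = 90.00° ✓; |ZJ| = 17.60 ✓; ∠(ZJ, JC) = 90.00° ✓; |JC| = 17.10 ✓; ∠(JC, CT) = 90.00° ✓; |CT| = 26.30 ✓; ∠(CT, TF) = 90.00° ✓; |TF| = 18.80 ✓; ∠TFS = 147.7° ✓; |FS| = 10.90 ✗.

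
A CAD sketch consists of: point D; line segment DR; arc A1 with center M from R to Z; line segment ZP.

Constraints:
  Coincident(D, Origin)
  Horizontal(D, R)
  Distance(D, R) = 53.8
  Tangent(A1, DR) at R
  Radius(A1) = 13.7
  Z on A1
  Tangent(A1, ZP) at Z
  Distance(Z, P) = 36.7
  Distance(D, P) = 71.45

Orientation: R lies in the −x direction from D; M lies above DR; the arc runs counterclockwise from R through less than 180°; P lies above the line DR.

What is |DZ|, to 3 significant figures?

43.7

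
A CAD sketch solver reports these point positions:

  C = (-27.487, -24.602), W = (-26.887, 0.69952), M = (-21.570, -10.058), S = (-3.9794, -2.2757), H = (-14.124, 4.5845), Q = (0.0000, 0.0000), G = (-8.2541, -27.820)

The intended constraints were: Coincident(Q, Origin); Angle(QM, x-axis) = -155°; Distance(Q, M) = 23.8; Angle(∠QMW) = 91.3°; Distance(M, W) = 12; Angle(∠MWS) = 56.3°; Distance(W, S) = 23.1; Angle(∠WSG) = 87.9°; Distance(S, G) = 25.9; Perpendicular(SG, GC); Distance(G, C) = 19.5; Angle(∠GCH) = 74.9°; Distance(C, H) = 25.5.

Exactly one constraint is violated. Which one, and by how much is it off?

Distance(C, H) = 25.5 — off by 6.60.

Q = (0.00, 0.00) ✓; QM at -155.0° ✓; |QM| = 23.80 ✓; ∠QMW = 91.30° ✓; |MW| = 12.00 ✓; ∠MWS = 56.30° ✓; |WS| = 23.10 ✓; ∠WSG = 87.90° ✓; |SG| = 25.90 ✓; ∠(SG, GC) = 90.00° ✓; |GC| = 19.50 ✓; ∠GCH = 74.90° ✓; |CH| = 32.10 ✗.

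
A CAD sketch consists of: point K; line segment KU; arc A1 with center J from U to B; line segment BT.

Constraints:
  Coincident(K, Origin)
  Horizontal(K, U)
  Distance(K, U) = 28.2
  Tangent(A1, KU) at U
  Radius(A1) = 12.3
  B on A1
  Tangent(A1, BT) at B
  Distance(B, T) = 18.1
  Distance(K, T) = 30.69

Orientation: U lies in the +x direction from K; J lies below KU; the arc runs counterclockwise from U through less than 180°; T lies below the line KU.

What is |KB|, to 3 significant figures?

19.0

K is at the origin; KU is horizontal with |KU| = 28.2 and U on the +x side, so U = (28.2, 0.00). A1 meets KU tangentially, so JU is at right angles to KU, so J = U + (0, -12.3) = (28.2, -12.3). Since JB ⟂ BT (tangency), |JT| = √(12.3² + 18.1²) = 21.9 regardless of where B sits on A1. So T lies on both circle(K, 30.69) and circle(J, 21.9); the below-KU intersection is T = (12.8, -27.9). B is the foot of the tangent from T: B = (16.1, -10.1).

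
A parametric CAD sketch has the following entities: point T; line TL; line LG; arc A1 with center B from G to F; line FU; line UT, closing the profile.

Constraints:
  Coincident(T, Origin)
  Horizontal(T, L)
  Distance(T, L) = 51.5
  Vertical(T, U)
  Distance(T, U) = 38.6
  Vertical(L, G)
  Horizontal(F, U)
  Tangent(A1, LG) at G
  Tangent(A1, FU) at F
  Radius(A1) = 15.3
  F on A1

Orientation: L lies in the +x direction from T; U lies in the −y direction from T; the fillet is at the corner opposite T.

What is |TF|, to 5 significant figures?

52.919

The virtual corner opposite T is at (51.500, -38.600). A1 meets LG tangentially, so BG is at right angles to LG and the tangent condition forces BF to be normal to FU, with radius 15.3, so the center B sits 15.3 in from both sides at B = (36.200, -23.300). That places the tangent points at G = (51.500, -23.300) on LG and F = (36.200, -38.600) on FU. Then |TF| = |F − T| = 52.919.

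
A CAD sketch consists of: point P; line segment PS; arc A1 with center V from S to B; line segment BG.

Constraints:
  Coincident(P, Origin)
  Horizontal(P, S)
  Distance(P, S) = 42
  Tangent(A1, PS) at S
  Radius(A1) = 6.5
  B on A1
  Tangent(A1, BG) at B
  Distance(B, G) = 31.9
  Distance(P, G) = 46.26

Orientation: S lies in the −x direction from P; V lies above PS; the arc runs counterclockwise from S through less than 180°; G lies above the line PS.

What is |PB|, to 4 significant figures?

36.02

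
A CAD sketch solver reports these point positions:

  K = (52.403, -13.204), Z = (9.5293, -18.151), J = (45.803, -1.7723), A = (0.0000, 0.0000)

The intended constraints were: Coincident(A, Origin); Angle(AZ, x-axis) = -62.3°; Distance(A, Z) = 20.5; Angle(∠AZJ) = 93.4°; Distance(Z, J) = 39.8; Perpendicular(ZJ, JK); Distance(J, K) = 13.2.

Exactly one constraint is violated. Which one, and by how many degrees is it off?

Perpendicular(ZJ, JK) — off by 5.70°.

A = (0.00, 0.00) ✓; AZ at -62.30° ✓; |AZ| = 20.50 ✓; ∠AZJ = 93.40° ✓; |ZJ| = 39.80 ✓; ∠(ZJ, JK) = 84.30° ✗; |JK| = 13.20 ✓.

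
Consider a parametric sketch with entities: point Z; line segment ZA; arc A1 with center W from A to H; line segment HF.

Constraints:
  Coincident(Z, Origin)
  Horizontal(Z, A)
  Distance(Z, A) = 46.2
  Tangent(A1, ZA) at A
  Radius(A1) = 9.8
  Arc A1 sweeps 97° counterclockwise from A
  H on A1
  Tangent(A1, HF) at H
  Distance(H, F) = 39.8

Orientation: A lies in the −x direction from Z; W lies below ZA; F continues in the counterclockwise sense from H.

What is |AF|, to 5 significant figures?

50.733

On A1, A sits at bearing 90° from W; a 97° counterclockwise sweep puts H at bearing 187°, so H = W + 9.8·(cos 187°, sin 187°) = (-55.927, -10.994). Tangency of A1 to HF means the radius WH is perpendicular to HF, so HF runs along (−sin 187°, cos 187°); with |HF| = 39.8, F = (-51.077, -50.498). Then |AF| = |F − A| = 50.733.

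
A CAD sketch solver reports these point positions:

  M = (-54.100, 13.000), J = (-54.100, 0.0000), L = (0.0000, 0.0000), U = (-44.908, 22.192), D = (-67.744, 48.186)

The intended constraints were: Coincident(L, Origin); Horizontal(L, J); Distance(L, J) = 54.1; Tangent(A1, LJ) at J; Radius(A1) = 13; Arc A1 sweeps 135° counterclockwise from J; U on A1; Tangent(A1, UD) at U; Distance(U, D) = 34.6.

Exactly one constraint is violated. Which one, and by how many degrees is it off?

Tangent(A1, UD) at U — off by 3.70°.

L = (0.00, 0.00) ✓; L.y = 0.00, J.y = 0.00 ✓; |LJ| = 54.10 ✓; ∠(MJ, JL) = 90.00° ✓; |MJ| = 13.00 ✓; bearing(M→U) − bearing(M→J) = 135.0° ✓; |MU| = 13.00 ✓; ∠(MU, UD) = 93.70° ✗; |UD| = 34.60 ✓.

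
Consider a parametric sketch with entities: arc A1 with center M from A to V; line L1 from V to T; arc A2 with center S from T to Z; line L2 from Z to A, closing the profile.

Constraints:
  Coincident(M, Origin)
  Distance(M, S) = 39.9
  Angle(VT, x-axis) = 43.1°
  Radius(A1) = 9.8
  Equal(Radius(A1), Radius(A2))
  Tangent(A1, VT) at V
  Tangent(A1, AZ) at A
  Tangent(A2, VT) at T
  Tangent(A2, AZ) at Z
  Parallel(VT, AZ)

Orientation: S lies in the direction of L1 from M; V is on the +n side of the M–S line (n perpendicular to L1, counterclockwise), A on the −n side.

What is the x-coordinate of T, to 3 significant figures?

22.4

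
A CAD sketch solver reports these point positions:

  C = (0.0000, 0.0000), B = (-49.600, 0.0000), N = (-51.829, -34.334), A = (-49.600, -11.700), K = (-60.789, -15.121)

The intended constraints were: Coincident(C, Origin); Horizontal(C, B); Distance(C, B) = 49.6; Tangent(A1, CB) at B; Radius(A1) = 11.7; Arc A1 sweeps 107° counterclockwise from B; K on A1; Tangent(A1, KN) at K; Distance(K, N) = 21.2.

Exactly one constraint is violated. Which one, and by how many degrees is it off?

Tangent(A1, KN) at K — off by 8.00°.

C = (0.00, 0.00) ✓; C.y = 0.00, B.y = 0.00 ✓; |CB| = 49.60 ✓; ∠(AB, BC) = 90.00° ✓; |AB| = 11.70 ✓; bearing(A→K) − bearing(A→B) = 107.0° ✓; |AK| = 11.70 ✓; ∠(AK, KN) = 82.00° ✗; |KN| = 21.20 ✓.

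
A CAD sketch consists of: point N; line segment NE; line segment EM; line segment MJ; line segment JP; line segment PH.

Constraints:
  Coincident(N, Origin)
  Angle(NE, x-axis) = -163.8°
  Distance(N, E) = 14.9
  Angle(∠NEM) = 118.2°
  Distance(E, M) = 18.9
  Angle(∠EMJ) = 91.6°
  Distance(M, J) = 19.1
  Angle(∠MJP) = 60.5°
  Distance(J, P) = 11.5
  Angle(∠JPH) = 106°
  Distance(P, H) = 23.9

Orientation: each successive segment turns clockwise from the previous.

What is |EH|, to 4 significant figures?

17.18

N is at the origin; NE runs at -163.8° with length 14.9, so E = (-14.31, -4.157). ∠NEM = 118.2° gives EM at 134.4° from the x-axis; with |EM| = 18.9, M = (-27.53, 9.347). ∠EMJ = 91.6° gives MJ at 46.00° from the x-axis; with |MJ| = 19.1, J = (-14.26, 23.09). ∠MJP = 60.5° gives JP at -73.50° from the x-axis; with |JP| = 11.5, P = (-11.00, 12.06). ∠JPH = 106.0° gives PH at -147.5° from the x-axis; with |PH| = 23.9, H = (-31.15, -0.7819). Then |EH| = |H − E| = 17.18.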